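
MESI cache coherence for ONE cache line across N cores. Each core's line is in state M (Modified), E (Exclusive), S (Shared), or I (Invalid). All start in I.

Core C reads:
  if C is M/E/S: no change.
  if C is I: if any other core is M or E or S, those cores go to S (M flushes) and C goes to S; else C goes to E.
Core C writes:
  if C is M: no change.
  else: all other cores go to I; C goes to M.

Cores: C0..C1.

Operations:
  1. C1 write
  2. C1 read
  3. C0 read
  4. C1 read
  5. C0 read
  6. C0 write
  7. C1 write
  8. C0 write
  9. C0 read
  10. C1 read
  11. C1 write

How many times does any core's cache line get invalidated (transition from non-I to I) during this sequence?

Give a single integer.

Answer: 4

Derivation:
Op 1: C1 write [C1 write: invalidate none -> C1=M] -> [I,M] (invalidations this op: 0; running total: 0)
Op 2: C1 read [C1 read: already in M, no change] -> [I,M] (invalidations this op: 0; running total: 0)
Op 3: C0 read [C0 read from I: others=['C1=M'] -> C0=S, others downsized to S] -> [S,S] (invalidations this op: 0; running total: 0)
Op 4: C1 read [C1 read: already in S, no change] -> [S,S] (invalidations this op: 0; running total: 0)
Op 5: C0 read [C0 read: already in S, no change] -> [S,S] (invalidations this op: 0; running total: 0)
Op 6: C0 write [C0 write: invalidate ['C1=S'] -> C0=M] -> [M,I] (invalidations this op: 1; running total: 1)
Op 7: C1 write [C1 write: invalidate ['C0=M'] -> C1=M] -> [I,M] (invalidations this op: 1; running total: 2)
Op 8: C0 write [C0 write: invalidate ['C1=M'] -> C0=M] -> [M,I] (invalidations this op: 1; running total: 3)
Op 9: C0 read [C0 read: already in M, no change] -> [M,I] (invalidations this op: 0; running total: 3)
Op 10: C1 read [C1 read from I: others=['C0=M'] -> C1=S, others downsized to S] -> [S,S] (invalidations this op: 0; running total: 3)
Op 11: C1 write [C1 write: invalidate ['C0=S'] -> C1=M] -> [I,M] (invalidations this op: 1; running total: 4)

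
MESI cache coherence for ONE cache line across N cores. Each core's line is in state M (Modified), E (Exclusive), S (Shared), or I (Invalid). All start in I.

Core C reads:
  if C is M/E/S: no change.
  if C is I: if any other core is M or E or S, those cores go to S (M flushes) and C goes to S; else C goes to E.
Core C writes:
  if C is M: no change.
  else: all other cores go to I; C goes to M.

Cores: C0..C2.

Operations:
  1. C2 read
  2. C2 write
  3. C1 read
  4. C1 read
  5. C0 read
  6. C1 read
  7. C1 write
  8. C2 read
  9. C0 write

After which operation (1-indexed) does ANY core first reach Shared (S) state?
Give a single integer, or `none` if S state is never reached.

Answer: 3

Derivation:
Op 1: C2 read [C2 read from I: no other sharers -> C2=E (exclusive)] -> [I,I,E]
Op 2: C2 write [C2 write: invalidate none -> C2=M] -> [I,I,M]
Op 3: C1 read [C1 read from I: others=['C2=M'] -> C1=S, others downsized to S] -> [I,S,S]
  -> First S state at op 3; remaining ops need not be traced.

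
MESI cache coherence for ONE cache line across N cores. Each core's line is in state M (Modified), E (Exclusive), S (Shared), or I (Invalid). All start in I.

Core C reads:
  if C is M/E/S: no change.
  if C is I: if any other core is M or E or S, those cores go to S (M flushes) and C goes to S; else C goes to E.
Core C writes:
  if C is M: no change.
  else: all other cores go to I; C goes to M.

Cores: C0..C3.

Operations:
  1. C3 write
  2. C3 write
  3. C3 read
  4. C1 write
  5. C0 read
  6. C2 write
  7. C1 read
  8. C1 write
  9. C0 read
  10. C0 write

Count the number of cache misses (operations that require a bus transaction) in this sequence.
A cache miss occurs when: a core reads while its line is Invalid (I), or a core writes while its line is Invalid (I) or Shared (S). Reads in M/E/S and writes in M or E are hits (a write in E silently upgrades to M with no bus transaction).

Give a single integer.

Op 1: C3 write [C3 write: invalidate none -> C3=M] -> [I,I,I,M] [MISS #1: write from I]
Op 2: C3 write [C3 write: already M (modified), no change] -> [I,I,I,M] [hit: write from M]
Op 3: C3 read [C3 read: already in M, no change] -> [I,I,I,M] [hit: read from M]
Op 4: C1 write [C1 write: invalidate ['C3=M'] -> C1=M] -> [I,M,I,I] [MISS #2: write from I]
Op 5: C0 read [C0 read from I: others=['C1=M'] -> C0=S, others downsized to S] -> [S,S,I,I] [MISS #3: read from I]
Op 6: C2 write [C2 write: invalidate ['C0=S', 'C1=S'] -> C2=M] -> [I,I,M,I] [MISS #4: write from I]
Op 7: C1 read [C1 read from I: others=['C2=M'] -> C1=S, others downsized to S] -> [I,S,S,I] [MISS #5: read from I]
Op 8: C1 write [C1 write: invalidate ['C2=S'] -> C1=M] -> [I,M,I,I] [MISS #6: write from S]
Op 9: C0 read [C0 read from I: others=['C1=M'] -> C0=S, others downsized to S] -> [S,S,I,I] [MISS #7: read from I]
Op 10: C0 write [C0 write: invalidate ['C1=S'] -> C0=M] -> [M,I,I,I] [MISS #8: write from S]

Answer: 8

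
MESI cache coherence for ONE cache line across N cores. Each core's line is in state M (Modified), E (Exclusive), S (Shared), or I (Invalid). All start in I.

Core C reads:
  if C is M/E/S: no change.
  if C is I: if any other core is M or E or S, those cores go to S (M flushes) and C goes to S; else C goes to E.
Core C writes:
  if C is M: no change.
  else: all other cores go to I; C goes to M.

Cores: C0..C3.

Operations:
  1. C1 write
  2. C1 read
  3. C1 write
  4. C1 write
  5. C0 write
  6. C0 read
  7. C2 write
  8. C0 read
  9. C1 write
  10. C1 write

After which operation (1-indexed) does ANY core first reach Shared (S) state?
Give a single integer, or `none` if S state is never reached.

Answer: 8

Derivation:
Op 1: C1 write [C1 write: invalidate none -> C1=M] -> [I,M,I,I]
Op 2: C1 read [C1 read: already in M, no change] -> [I,M,I,I]
Op 3: C1 write [C1 write: already M (modified), no change] -> [I,M,I,I]
Op 4: C1 write [C1 write: already M (modified), no change] -> [I,M,I,I]
Op 5: C0 write [C0 write: invalidate ['C1=M'] -> C0=M] -> [M,I,I,I]
Op 6: C0 read [C0 read: already in M, no change] -> [M,I,I,I]
Op 7: C2 write [C2 write: invalidate ['C0=M'] -> C2=M] -> [I,I,M,I]
Op 8: C0 read [C0 read from I: others=['C2=M'] -> C0=S, others downsized to S] -> [S,I,S,I]
  -> First S state at op 8; remaining ops need not be traced.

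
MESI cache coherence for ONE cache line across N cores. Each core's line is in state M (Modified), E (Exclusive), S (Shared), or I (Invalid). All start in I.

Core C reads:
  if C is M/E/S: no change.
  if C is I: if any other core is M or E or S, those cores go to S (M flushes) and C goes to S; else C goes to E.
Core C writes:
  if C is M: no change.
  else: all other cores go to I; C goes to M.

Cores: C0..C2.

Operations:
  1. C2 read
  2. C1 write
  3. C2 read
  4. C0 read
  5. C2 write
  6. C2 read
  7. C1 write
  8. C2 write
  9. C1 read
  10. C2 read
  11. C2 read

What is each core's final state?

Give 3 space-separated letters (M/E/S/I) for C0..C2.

Op 1: C2 read [C2 read from I: no other sharers -> C2=E (exclusive)] -> [I,I,E]
Op 2: C1 write [C1 write: invalidate ['C2=E'] -> C1=M] -> [I,M,I]
Op 3: C2 read [C2 read from I: others=['C1=M'] -> C2=S, others downsized to S] -> [I,S,S]
Op 4: C0 read [C0 read from I: others=['C1=S', 'C2=S'] -> C0=S, others downsized to S] -> [S,S,S]
Op 5: C2 write [C2 write: invalidate ['C0=S', 'C1=S'] -> C2=M] -> [I,I,M]
Op 6: C2 read [C2 read: already in M, no change] -> [I,I,M]
Op 7: C1 write [C1 write: invalidate ['C2=M'] -> C1=M] -> [I,M,I]
Op 8: C2 write [C2 write: invalidate ['C1=M'] -> C2=M] -> [I,I,M]
Op 9: C1 read [C1 read from I: others=['C2=M'] -> C1=S, others downsized to S] -> [I,S,S]
Op 10: C2 read [C2 read: already in S, no change] -> [I,S,S]
Op 11: C2 read [C2 read: already in S, no change] -> [I,S,S]

Answer: I S S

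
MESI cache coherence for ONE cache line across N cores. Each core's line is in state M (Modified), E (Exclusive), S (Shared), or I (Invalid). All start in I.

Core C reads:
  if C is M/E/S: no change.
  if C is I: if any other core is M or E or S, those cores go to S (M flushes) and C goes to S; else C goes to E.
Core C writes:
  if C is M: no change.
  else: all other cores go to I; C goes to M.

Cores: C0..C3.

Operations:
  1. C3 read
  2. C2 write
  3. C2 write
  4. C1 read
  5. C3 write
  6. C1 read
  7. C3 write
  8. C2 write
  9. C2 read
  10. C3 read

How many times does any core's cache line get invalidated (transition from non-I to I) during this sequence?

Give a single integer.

Op 1: C3 read [C3 read from I: no other sharers -> C3=E (exclusive)] -> [I,I,I,E] (invalidations this op: 0; running total: 0)
Op 2: C2 write [C2 write: invalidate ['C3=E'] -> C2=M] -> [I,I,M,I] (invalidations this op: 1; running total: 1)
Op 3: C2 write [C2 write: already M (modified), no change] -> [I,I,M,I] (invalidations this op: 0; running total: 1)
Op 4: C1 read [C1 read from I: others=['C2=M'] -> C1=S, others downsized to S] -> [I,S,S,I] (invalidations this op: 0; running total: 1)
Op 5: C3 write [C3 write: invalidate ['C1=S', 'C2=S'] -> C3=M] -> [I,I,I,M] (invalidations this op: 2; running total: 3)
Op 6: C1 read [C1 read from I: others=['C3=M'] -> C1=S, others downsized to S] -> [I,S,I,S] (invalidations this op: 0; running total: 3)
Op 7: C3 write [C3 write: invalidate ['C1=S'] -> C3=M] -> [I,I,I,M] (invalidations this op: 1; running total: 4)
Op 8: C2 write [C2 write: invalidate ['C3=M'] -> C2=M] -> [I,I,M,I] (invalidations this op: 1; running total: 5)
Op 9: C2 read [C2 read: already in M, no change] -> [I,I,M,I] (invalidations this op: 0; running total: 5)
Op 10: C3 read [C3 read from I: others=['C2=M'] -> C3=S, others downsized to S] -> [I,I,S,S] (invalidations this op: 0; running total: 5)

Answer: 5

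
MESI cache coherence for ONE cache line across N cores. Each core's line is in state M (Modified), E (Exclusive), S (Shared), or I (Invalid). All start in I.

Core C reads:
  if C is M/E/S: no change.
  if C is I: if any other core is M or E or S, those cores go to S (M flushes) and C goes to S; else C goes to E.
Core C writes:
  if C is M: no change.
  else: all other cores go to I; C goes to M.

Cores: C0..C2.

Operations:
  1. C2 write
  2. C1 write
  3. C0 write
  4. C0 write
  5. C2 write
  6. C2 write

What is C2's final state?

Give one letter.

Op 1: C2 write [C2 write: invalidate none -> C2=M] -> [I,I,M]
Op 2: C1 write [C1 write: invalidate ['C2=M'] -> C1=M] -> [I,M,I]
Op 3: C0 write [C0 write: invalidate ['C1=M'] -> C0=M] -> [M,I,I]
Op 4: C0 write [C0 write: already M (modified), no change] -> [M,I,I]
Op 5: C2 write [C2 write: invalidate ['C0=M'] -> C2=M] -> [I,I,M]
Op 6: C2 write [C2 write: already M (modified), no change] -> [I,I,M]

Answer: M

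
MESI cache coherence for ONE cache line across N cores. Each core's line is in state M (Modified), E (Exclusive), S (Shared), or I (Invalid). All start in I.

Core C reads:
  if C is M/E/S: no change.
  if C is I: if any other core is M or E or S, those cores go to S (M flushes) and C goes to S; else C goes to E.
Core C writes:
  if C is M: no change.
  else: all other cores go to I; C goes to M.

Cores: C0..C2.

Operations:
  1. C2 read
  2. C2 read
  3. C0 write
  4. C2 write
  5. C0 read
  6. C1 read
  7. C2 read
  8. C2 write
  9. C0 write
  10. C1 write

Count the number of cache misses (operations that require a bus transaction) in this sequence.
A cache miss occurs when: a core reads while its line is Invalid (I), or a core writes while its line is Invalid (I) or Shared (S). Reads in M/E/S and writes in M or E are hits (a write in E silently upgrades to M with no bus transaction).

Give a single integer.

Op 1: C2 read [C2 read from I: no other sharers -> C2=E (exclusive)] -> [I,I,E] [MISS #1: read from I]
Op 2: C2 read [C2 read: already in E, no change] -> [I,I,E] [hit: read from E]
Op 3: C0 write [C0 write: invalidate ['C2=E'] -> C0=M] -> [M,I,I] [MISS #2: write from I]
Op 4: C2 write [C2 write: invalidate ['C0=M'] -> C2=M] -> [I,I,M] [MISS #3: write from I]
Op 5: C0 read [C0 read from I: others=['C2=M'] -> C0=S, others downsized to S] -> [S,I,S] [MISS #4: read from I]
Op 6: C1 read [C1 read from I: others=['C0=S', 'C2=S'] -> C1=S, others downsized to S] -> [S,S,S] [MISS #5: read from I]
Op 7: C2 read [C2 read: already in S, no change] -> [S,S,S] [hit: read from S]
Op 8: C2 write [C2 write: invalidate ['C0=S', 'C1=S'] -> C2=M] -> [I,I,M] [MISS #6: write from S]
Op 9: C0 write [C0 write: invalidate ['C2=M'] -> C0=M] -> [M,I,I] [MISS #7: write from I]
Op 10: C1 write [C1 write: invalidate ['C0=M'] -> C1=M] -> [I,M,I] [MISS #8: write from I]

Answer: 8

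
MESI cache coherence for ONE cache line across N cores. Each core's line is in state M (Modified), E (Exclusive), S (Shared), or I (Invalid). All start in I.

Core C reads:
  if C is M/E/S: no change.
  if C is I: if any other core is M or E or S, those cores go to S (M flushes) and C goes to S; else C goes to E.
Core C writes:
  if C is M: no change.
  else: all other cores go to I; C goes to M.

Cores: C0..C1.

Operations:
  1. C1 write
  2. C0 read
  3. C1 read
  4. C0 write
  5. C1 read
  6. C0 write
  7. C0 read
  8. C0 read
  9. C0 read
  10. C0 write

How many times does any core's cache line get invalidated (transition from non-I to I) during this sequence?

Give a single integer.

Answer: 2

Derivation:
Op 1: C1 write [C1 write: invalidate none -> C1=M] -> [I,M] (invalidations this op: 0; running total: 0)
Op 2: C0 read [C0 read from I: others=['C1=M'] -> C0=S, others downsized to S] -> [S,S] (invalidations this op: 0; running total: 0)
Op 3: C1 read [C1 read: already in S, no change] -> [S,S] (invalidations this op: 0; running total: 0)
Op 4: C0 write [C0 write: invalidate ['C1=S'] -> C0=M] -> [M,I] (invalidations this op: 1; running total: 1)
Op 5: C1 read [C1 read from I: others=['C0=M'] -> C1=S, others downsized to S] -> [S,S] (invalidations this op: 0; running total: 1)
Op 6: C0 write [C0 write: invalidate ['C1=S'] -> C0=M] -> [M,I] (invalidations this op: 1; running total: 2)
Op 7: C0 read [C0 read: already in M, no change] -> [M,I] (invalidations this op: 0; running total: 2)
Op 8: C0 read [C0 read: already in M, no change] -> [M,I] (invalidations this op: 0; running total: 2)
Op 9: C0 read [C0 read: already in M, no change] -> [M,I] (invalidations this op: 0; running total: 2)
Op 10: C0 write [C0 write: already M (modified), no change] -> [M,I] (invalidations this op: 0; running total: 2)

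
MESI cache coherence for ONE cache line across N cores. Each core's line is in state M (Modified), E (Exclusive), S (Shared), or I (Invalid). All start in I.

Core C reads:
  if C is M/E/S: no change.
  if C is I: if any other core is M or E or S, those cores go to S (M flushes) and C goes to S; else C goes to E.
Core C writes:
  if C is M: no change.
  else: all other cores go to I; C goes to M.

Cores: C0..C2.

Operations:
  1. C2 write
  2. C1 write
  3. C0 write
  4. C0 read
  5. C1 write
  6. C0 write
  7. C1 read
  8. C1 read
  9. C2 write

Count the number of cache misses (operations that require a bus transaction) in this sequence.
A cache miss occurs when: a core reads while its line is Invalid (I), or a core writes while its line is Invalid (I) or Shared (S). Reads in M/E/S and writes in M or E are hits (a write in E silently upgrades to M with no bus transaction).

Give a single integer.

Answer: 7

Derivation:
Op 1: C2 write [C2 write: invalidate none -> C2=M] -> [I,I,M] [MISS #1: write from I]
Op 2: C1 write [C1 write: invalidate ['C2=M'] -> C1=M] -> [I,M,I] [MISS #2: write from I]
Op 3: C0 write [C0 write: invalidate ['C1=M'] -> C0=M] -> [M,I,I] [MISS #3: write from I]
Op 4: C0 read [C0 read: already in M, no change] -> [M,I,I] [hit: read from M]
Op 5: C1 write [C1 write: invalidate ['C0=M'] -> C1=M] -> [I,M,I] [MISS #4: write from I]
Op 6: C0 write [C0 write: invalidate ['C1=M'] -> C0=M] -> [M,I,I] [MISS #5: write from I]
Op 7: C1 read [C1 read from I: others=['C0=M'] -> C1=S, others downsized to S] -> [S,S,I] [MISS #6: read from I]
Op 8: C1 read [C1 read: already in S, no change] -> [S,S,I] [hit: read from S]
Op 9: C2 write [C2 write: invalidate ['C0=S', 'C1=S'] -> C2=M] -> [I,I,M] [MISS #7: write from I]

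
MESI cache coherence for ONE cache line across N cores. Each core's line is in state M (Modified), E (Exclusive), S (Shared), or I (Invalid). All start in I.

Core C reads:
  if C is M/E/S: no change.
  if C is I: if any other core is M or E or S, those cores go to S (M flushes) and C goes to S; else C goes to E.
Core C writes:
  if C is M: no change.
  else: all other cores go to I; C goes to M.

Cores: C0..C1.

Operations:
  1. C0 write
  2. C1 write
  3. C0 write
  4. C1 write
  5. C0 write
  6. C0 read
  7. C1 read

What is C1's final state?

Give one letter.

Op 1: C0 write [C0 write: invalidate none -> C0=M] -> [M,I]
Op 2: C1 write [C1 write: invalidate ['C0=M'] -> C1=M] -> [I,M]
Op 3: C0 write [C0 write: invalidate ['C1=M'] -> C0=M] -> [M,I]
Op 4: C1 write [C1 write: invalidate ['C0=M'] -> C1=M] -> [I,M]
Op 5: C0 write [C0 write: invalidate ['C1=M'] -> C0=M] -> [M,I]
Op 6: C0 read [C0 read: already in M, no change] -> [M,I]
Op 7: C1 read [C1 read from I: others=['C0=M'] -> C1=S, others downsized to S] -> [S,S]

Answer: S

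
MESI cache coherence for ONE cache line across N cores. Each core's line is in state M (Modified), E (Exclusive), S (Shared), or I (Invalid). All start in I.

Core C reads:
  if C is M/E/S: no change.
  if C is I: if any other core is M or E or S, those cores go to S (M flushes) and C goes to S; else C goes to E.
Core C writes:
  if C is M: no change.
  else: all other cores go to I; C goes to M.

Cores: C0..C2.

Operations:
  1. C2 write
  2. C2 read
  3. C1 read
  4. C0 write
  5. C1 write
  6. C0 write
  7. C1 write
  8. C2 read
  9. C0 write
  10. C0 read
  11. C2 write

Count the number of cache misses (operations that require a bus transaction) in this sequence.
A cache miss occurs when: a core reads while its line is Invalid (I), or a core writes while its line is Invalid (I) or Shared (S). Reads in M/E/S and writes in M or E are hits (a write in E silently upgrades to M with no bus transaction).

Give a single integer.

Answer: 9

Derivation:
Op 1: C2 write [C2 write: invalidate none -> C2=M] -> [I,I,M] [MISS #1: write from I]
Op 2: C2 read [C2 read: already in M, no change] -> [I,I,M] [hit: read from M]
Op 3: C1 read [C1 read from I: others=['C2=M'] -> C1=S, others downsized to S] -> [I,S,S] [MISS #2: read from I]
Op 4: C0 write [C0 write: invalidate ['C1=S', 'C2=S'] -> C0=M] -> [M,I,I] [MISS #3: write from I]
Op 5: C1 write [C1 write: invalidate ['C0=M'] -> C1=M] -> [I,M,I] [MISS #4: write from I]
Op 6: C0 write [C0 write: invalidate ['C1=M'] -> C0=M] -> [M,I,I] [MISS #5: write from I]
Op 7: C1 write [C1 write: invalidate ['C0=M'] -> C1=M] -> [I,M,I] [MISS #6: write from I]
Op 8: C2 read [C2 read from I: others=['C1=M'] -> C2=S, others downsized to S] -> [I,S,S] [MISS #7: read from I]
Op 9: C0 write [C0 write: invalidate ['C1=S', 'C2=S'] -> C0=M] -> [M,I,I] [MISS #8: write from I]
Op 10: C0 read [C0 read: already in M, no change] -> [M,I,I] [hit: read from M]
Op 11: C2 write [C2 write: invalidate ['C0=M'] -> C2=M] -> [I,I,M] [MISS #9: write from I]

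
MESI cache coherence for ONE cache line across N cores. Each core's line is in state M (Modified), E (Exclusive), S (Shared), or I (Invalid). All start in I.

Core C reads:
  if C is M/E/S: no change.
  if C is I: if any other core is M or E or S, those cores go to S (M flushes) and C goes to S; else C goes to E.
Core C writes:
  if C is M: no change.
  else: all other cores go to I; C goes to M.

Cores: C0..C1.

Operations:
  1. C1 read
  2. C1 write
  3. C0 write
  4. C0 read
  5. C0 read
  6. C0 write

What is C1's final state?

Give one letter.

Op 1: C1 read [C1 read from I: no other sharers -> C1=E (exclusive)] -> [I,E]
Op 2: C1 write [C1 write: invalidate none -> C1=M] -> [I,M]
Op 3: C0 write [C0 write: invalidate ['C1=M'] -> C0=M] -> [M,I]
Op 4: C0 read [C0 read: already in M, no change] -> [M,I]
Op 5: C0 read [C0 read: already in M, no change] -> [M,I]
Op 6: C0 write [C0 write: already M (modified), no change] -> [M,I]

Answer: I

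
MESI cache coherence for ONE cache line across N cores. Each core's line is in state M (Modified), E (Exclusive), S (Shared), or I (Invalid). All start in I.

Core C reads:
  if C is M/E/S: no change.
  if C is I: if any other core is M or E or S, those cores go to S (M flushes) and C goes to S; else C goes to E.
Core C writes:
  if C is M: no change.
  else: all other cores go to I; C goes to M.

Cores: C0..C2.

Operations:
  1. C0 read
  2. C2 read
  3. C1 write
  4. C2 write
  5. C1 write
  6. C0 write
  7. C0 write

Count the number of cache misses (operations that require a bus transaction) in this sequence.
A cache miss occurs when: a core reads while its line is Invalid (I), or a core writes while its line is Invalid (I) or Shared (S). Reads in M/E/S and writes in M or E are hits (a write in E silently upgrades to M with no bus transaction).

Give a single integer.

Op 1: C0 read [C0 read from I: no other sharers -> C0=E (exclusive)] -> [E,I,I] [MISS #1: read from I]
Op 2: C2 read [C2 read from I: others=['C0=E'] -> C2=S, others downsized to S] -> [S,I,S] [MISS #2: read from I]
Op 3: C1 write [C1 write: invalidate ['C0=S', 'C2=S'] -> C1=M] -> [I,M,I] [MISS #3: write from I]
Op 4: C2 write [C2 write: invalidate ['C1=M'] -> C2=M] -> [I,I,M] [MISS #4: write from I]
Op 5: C1 write [C1 write: invalidate ['C2=M'] -> C1=M] -> [I,M,I] [MISS #5: write from I]
Op 6: C0 write [C0 write: invalidate ['C1=M'] -> C0=M] -> [M,I,I] [MISS #6: write from I]
Op 7: C0 write [C0 write: already M (modified), no change] -> [M,I,I] [hit: write from M]

Answer: 6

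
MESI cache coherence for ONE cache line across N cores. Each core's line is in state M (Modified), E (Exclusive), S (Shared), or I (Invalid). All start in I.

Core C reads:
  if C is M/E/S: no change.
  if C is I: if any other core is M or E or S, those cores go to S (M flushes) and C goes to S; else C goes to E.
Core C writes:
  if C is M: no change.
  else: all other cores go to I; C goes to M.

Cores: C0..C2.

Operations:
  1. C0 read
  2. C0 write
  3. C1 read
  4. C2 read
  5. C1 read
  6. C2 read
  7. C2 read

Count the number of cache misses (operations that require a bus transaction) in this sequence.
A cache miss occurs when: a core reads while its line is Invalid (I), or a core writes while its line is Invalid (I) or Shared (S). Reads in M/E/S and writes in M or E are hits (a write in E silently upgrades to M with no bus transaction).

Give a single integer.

Answer: 3

Derivation:
Op 1: C0 read [C0 read from I: no other sharers -> C0=E (exclusive)] -> [E,I,I] [MISS #1: read from I]
Op 2: C0 write [C0 write: invalidate none -> C0=M] -> [M,I,I] [hit: write from E is a silent E->M upgrade, no bus transaction]
Op 3: C1 read [C1 read from I: others=['C0=M'] -> C1=S, others downsized to S] -> [S,S,I] [MISS #2: read from I]
Op 4: C2 read [C2 read from I: others=['C0=S', 'C1=S'] -> C2=S, others downsized to S] -> [S,S,S] [MISS #3: read from I]
Op 5: C1 read [C1 read: already in S, no change] -> [S,S,S] [hit: read from S]
Op 6: C2 read [C2 read: already in S, no change] -> [S,S,S] [hit: read from S]
Op 7: C2 read [C2 read: already in S, no change] -> [S,S,S] [hit: read from S]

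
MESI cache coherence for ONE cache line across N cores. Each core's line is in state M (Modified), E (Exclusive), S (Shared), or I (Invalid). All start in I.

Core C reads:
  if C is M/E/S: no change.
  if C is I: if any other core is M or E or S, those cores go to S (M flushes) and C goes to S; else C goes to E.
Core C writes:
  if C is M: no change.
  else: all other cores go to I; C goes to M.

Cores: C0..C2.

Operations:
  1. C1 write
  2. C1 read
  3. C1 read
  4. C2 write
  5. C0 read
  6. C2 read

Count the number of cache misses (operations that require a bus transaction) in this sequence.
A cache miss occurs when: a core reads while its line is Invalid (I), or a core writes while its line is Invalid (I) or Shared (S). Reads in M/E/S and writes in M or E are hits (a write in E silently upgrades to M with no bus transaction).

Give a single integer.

Op 1: C1 write [C1 write: invalidate none -> C1=M] -> [I,M,I] [MISS #1: write from I]
Op 2: C1 read [C1 read: already in M, no change] -> [I,M,I] [hit: read from M]
Op 3: C1 read [C1 read: already in M, no change] -> [I,M,I] [hit: read from M]
Op 4: C2 write [C2 write: invalidate ['C1=M'] -> C2=M] -> [I,I,M] [MISS #2: write from I]
Op 5: C0 read [C0 read from I: others=['C2=M'] -> C0=S, others downsized to S] -> [S,I,S] [MISS #3: read from I]
Op 6: C2 read [C2 read: already in S, no change] -> [S,I,S] [hit: read from S]

Answer: 3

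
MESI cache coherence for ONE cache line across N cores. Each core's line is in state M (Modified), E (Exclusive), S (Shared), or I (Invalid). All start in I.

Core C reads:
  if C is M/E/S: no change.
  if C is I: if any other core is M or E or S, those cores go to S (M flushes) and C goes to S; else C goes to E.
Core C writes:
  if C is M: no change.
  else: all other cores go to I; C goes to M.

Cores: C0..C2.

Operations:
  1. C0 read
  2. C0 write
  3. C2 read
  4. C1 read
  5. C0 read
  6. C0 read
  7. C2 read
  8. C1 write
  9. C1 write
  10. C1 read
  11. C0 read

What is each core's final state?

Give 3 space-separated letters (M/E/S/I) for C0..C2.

Op 1: C0 read [C0 read from I: no other sharers -> C0=E (exclusive)] -> [E,I,I]
Op 2: C0 write [C0 write: invalidate none -> C0=M] -> [M,I,I]
Op 3: C2 read [C2 read from I: others=['C0=M'] -> C2=S, others downsized to S] -> [S,I,S]
Op 4: C1 read [C1 read from I: others=['C0=S', 'C2=S'] -> C1=S, others downsized to S] -> [S,S,S]
Op 5: C0 read [C0 read: already in S, no change] -> [S,S,S]
Op 6: C0 read [C0 read: already in S, no change] -> [S,S,S]
Op 7: C2 read [C2 read: already in S, no change] -> [S,S,S]
Op 8: C1 write [C1 write: invalidate ['C0=S', 'C2=S'] -> C1=M] -> [I,M,I]
Op 9: C1 write [C1 write: already M (modified), no change] -> [I,M,I]
Op 10: C1 read [C1 read: already in M, no change] -> [I,M,I]
Op 11: C0 read [C0 read from I: others=['C1=M'] -> C0=S, others downsized to S] -> [S,S,I]

Answer: S S I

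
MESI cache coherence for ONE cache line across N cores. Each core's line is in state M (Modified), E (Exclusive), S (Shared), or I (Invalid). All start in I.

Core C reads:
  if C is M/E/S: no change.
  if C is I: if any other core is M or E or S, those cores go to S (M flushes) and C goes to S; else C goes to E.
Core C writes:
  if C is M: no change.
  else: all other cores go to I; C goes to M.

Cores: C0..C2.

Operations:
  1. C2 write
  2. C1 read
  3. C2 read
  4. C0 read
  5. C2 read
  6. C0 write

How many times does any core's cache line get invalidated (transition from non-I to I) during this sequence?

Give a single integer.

Answer: 2

Derivation:
Op 1: C2 write [C2 write: invalidate none -> C2=M] -> [I,I,M] (invalidations this op: 0; running total: 0)
Op 2: C1 read [C1 read from I: others=['C2=M'] -> C1=S, others downsized to S] -> [I,S,S] (invalidations this op: 0; running total: 0)
Op 3: C2 read [C2 read: already in S, no change] -> [I,S,S] (invalidations this op: 0; running total: 0)
Op 4: C0 read [C0 read from I: others=['C1=S', 'C2=S'] -> C0=S, others downsized to S] -> [S,S,S] (invalidations this op: 0; running total: 0)
Op 5: C2 read [C2 read: already in S, no change] -> [S,S,S] (invalidations this op: 0; running total: 0)
Op 6: C0 write [C0 write: invalidate ['C1=S', 'C2=S'] -> C0=M] -> [M,I,I] (invalidations this op: 2; running total: 2)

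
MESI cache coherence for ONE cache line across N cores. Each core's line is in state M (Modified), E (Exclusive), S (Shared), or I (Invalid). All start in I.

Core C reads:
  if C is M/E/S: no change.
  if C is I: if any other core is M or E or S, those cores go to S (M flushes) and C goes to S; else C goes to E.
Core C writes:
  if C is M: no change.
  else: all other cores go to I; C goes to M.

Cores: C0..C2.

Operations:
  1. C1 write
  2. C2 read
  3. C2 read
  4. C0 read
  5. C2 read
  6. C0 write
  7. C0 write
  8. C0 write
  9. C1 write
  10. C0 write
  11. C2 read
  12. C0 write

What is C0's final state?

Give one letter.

Op 1: C1 write [C1 write: invalidate none -> C1=M] -> [I,M,I]
Op 2: C2 read [C2 read from I: others=['C1=M'] -> C2=S, others downsized to S] -> [I,S,S]
Op 3: C2 read [C2 read: already in S, no change] -> [I,S,S]
Op 4: C0 read [C0 read from I: others=['C1=S', 'C2=S'] -> C0=S, others downsized to S] -> [S,S,S]
Op 5: C2 read [C2 read: already in S, no change] -> [S,S,S]
Op 6: C0 write [C0 write: invalidate ['C1=S', 'C2=S'] -> C0=M] -> [M,I,I]
Op 7: C0 write [C0 write: already M (modified), no change] -> [M,I,I]
Op 8: C0 write [C0 write: already M (modified), no change] -> [M,I,I]
Op 9: C1 write [C1 write: invalidate ['C0=M'] -> C1=M] -> [I,M,I]
Op 10: C0 write [C0 write: invalidate ['C1=M'] -> C0=M] -> [M,I,I]
Op 11: C2 read [C2 read from I: others=['C0=M'] -> C2=S, others downsized to S] -> [S,I,S]
Op 12: C0 write [C0 write: invalidate ['C2=S'] -> C0=M] -> [M,I,I]

Answer: M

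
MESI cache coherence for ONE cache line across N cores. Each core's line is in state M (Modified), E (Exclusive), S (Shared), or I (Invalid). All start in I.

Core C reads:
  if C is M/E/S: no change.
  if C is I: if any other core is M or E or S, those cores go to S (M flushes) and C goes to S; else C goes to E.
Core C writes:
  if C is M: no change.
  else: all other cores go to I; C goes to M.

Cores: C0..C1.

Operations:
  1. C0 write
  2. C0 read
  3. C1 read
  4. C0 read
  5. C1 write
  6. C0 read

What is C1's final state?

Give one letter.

Answer: S

Derivation:
Op 1: C0 write [C0 write: invalidate none -> C0=M] -> [M,I]
Op 2: C0 read [C0 read: already in M, no change] -> [M,I]
Op 3: C1 read [C1 read from I: others=['C0=M'] -> C1=S, others downsized to S] -> [S,S]
Op 4: C0 read [C0 read: already in S, no change] -> [S,S]
Op 5: C1 write [C1 write: invalidate ['C0=S'] -> C1=M] -> [I,M]
Op 6: C0 read [C0 read from I: others=['C1=M'] -> C0=S, others downsized to S] -> [S,S]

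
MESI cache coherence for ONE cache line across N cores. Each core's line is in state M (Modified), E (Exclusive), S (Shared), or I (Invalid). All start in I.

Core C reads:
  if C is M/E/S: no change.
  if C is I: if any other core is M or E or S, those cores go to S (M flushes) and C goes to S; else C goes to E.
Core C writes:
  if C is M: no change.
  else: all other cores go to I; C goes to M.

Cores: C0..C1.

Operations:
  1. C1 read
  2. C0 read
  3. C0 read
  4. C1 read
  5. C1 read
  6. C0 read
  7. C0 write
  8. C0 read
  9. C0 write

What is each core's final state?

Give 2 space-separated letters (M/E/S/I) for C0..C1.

Op 1: C1 read [C1 read from I: no other sharers -> C1=E (exclusive)] -> [I,E]
Op 2: C0 read [C0 read from I: others=['C1=E'] -> C0=S, others downsized to S] -> [S,S]
Op 3: C0 read [C0 read: already in S, no change] -> [S,S]
Op 4: C1 read [C1 read: already in S, no change] -> [S,S]
Op 5: C1 read [C1 read: already in S, no change] -> [S,S]
Op 6: C0 read [C0 read: already in S, no change] -> [S,S]
Op 7: C0 write [C0 write: invalidate ['C1=S'] -> C0=M] -> [M,I]
Op 8: C0 read [C0 read: already in M, no change] -> [M,I]
Op 9: C0 write [C0 write: already M (modified), no change] -> [M,I]

Answer: M I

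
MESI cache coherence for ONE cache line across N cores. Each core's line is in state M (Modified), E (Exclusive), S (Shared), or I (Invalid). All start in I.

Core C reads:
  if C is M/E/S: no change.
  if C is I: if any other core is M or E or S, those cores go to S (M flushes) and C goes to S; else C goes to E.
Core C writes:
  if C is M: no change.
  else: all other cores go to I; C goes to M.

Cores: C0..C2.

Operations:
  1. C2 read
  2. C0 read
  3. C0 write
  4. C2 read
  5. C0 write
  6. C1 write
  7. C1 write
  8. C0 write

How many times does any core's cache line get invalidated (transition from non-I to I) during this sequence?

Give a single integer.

Op 1: C2 read [C2 read from I: no other sharers -> C2=E (exclusive)] -> [I,I,E] (invalidations this op: 0; running total: 0)
Op 2: C0 read [C0 read from I: others=['C2=E'] -> C0=S, others downsized to S] -> [S,I,S] (invalidations this op: 0; running total: 0)
Op 3: C0 write [C0 write: invalidate ['C2=S'] -> C0=M] -> [M,I,I] (invalidations this op: 1; running total: 1)
Op 4: C2 read [C2 read from I: others=['C0=M'] -> C2=S, others downsized to S] -> [S,I,S] (invalidations this op: 0; running total: 1)
Op 5: C0 write [C0 write: invalidate ['C2=S'] -> C0=M] -> [M,I,I] (invalidations this op: 1; running total: 2)
Op 6: C1 write [C1 write: invalidate ['C0=M'] -> C1=M] -> [I,M,I] (invalidations this op: 1; running total: 3)
Op 7: C1 write [C1 write: already M (modified), no change] -> [I,M,I] (invalidations this op: 0; running total: 3)
Op 8: C0 write [C0 write: invalidate ['C1=M'] -> C0=M] -> [M,I,I] (invalidations this op: 1; running total: 4)

Answer: 4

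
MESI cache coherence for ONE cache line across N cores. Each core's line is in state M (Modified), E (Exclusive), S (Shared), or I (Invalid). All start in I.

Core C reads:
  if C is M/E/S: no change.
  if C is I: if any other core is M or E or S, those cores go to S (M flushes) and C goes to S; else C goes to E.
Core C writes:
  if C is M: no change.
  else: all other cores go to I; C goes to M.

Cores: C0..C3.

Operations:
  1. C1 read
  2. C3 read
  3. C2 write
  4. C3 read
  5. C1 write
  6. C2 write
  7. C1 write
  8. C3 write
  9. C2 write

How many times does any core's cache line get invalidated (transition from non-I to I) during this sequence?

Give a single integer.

Op 1: C1 read [C1 read from I: no other sharers -> C1=E (exclusive)] -> [I,E,I,I] (invalidations this op: 0; running total: 0)
Op 2: C3 read [C3 read from I: others=['C1=E'] -> C3=S, others downsized to S] -> [I,S,I,S] (invalidations this op: 0; running total: 0)
Op 3: C2 write [C2 write: invalidate ['C1=S', 'C3=S'] -> C2=M] -> [I,I,M,I] (invalidations this op: 2; running total: 2)
Op 4: C3 read [C3 read from I: others=['C2=M'] -> C3=S, others downsized to S] -> [I,I,S,S] (invalidations this op: 0; running total: 2)
Op 5: C1 write [C1 write: invalidate ['C2=S', 'C3=S'] -> C1=M] -> [I,M,I,I] (invalidations this op: 2; running total: 4)
Op 6: C2 write [C2 write: invalidate ['C1=M'] -> C2=M] -> [I,I,M,I] (invalidations this op: 1; running total: 5)
Op 7: C1 write [C1 write: invalidate ['C2=M'] -> C1=M] -> [I,M,I,I] (invalidations this op: 1; running total: 6)
Op 8: C3 write [C3 write: invalidate ['C1=M'] -> C3=M] -> [I,I,I,M] (invalidations this op: 1; running total: 7)
Op 9: C2 write [C2 write: invalidate ['C3=M'] -> C2=M] -> [I,I,M,I] (invalidations this op: 1; running total: 8)

Answer: 8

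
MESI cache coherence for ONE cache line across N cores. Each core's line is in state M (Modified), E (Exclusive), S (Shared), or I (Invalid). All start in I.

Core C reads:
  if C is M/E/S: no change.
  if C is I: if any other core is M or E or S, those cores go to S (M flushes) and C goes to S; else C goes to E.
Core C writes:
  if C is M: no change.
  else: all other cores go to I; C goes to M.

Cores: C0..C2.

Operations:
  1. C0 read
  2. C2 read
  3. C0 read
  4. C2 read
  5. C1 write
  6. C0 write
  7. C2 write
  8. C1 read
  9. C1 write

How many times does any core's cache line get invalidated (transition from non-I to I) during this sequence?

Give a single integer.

Op 1: C0 read [C0 read from I: no other sharers -> C0=E (exclusive)] -> [E,I,I] (invalidations this op: 0; running total: 0)
Op 2: C2 read [C2 read from I: others=['C0=E'] -> C2=S, others downsized to S] -> [S,I,S] (invalidations this op: 0; running total: 0)
Op 3: C0 read [C0 read: already in S, no change] -> [S,I,S] (invalidations this op: 0; running total: 0)
Op 4: C2 read [C2 read: already in S, no change] -> [S,I,S] (invalidations this op: 0; running total: 0)
Op 5: C1 write [C1 write: invalidate ['C0=S', 'C2=S'] -> C1=M] -> [I,M,I] (invalidations this op: 2; running total: 2)
Op 6: C0 write [C0 write: invalidate ['C1=M'] -> C0=M] -> [M,I,I] (invalidations this op: 1; running total: 3)
Op 7: C2 write [C2 write: invalidate ['C0=M'] -> C2=M] -> [I,I,M] (invalidations this op: 1; running total: 4)
Op 8: C1 read [C1 read from I: others=['C2=M'] -> C1=S, others downsized to S] -> [I,S,S] (invalidations this op: 0; running total: 4)
Op 9: C1 write [C1 write: invalidate ['C2=S'] -> C1=M] -> [I,M,I] (invalidations this op: 1; running total: 5)

Answer: 5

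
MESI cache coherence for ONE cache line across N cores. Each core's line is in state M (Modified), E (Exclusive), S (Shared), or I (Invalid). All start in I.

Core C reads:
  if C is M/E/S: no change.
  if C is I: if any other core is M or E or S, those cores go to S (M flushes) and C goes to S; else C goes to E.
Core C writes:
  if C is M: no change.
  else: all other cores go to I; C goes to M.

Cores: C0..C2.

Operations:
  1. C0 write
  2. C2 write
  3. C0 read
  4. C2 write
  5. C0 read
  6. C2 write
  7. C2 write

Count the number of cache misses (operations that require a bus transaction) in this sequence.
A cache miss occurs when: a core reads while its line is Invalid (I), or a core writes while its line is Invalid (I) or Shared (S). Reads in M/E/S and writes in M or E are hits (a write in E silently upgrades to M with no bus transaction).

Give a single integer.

Answer: 6

Derivation:
Op 1: C0 write [C0 write: invalidate none -> C0=M] -> [M,I,I] [MISS #1: write from I]
Op 2: C2 write [C2 write: invalidate ['C0=M'] -> C2=M] -> [I,I,M] [MISS #2: write from I]
Op 3: C0 read [C0 read from I: others=['C2=M'] -> C0=S, others downsized to S] -> [S,I,S] [MISS #3: read from I]
Op 4: C2 write [C2 write: invalidate ['C0=S'] -> C2=M] -> [I,I,M] [MISS #4: write from S]
Op 5: C0 read [C0 read from I: others=['C2=M'] -> C0=S, others downsized to S] -> [S,I,S] [MISS #5: read from I]
Op 6: C2 write [C2 write: invalidate ['C0=S'] -> C2=M] -> [I,I,M] [MISS #6: write from S]
Op 7: C2 write [C2 write: already M (modified), no change] -> [I,I,M] [hit: write from M]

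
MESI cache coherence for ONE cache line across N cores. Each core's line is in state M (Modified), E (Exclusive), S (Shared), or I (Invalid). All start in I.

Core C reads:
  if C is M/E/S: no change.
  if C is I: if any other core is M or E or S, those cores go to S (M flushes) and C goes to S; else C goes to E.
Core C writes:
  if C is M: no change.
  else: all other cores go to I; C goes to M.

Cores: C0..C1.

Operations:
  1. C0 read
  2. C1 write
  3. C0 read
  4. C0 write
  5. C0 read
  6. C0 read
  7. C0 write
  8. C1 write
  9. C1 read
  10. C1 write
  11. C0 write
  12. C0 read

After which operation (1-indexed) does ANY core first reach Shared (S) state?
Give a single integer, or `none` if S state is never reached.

Answer: 3

Derivation:
Op 1: C0 read [C0 read from I: no other sharers -> C0=E (exclusive)] -> [E,I]
Op 2: C1 write [C1 write: invalidate ['C0=E'] -> C1=M] -> [I,M]
Op 3: C0 read [C0 read from I: others=['C1=M'] -> C0=S, others downsized to S] -> [S,S]
  -> First S state at op 3; remaining ops need not be traced.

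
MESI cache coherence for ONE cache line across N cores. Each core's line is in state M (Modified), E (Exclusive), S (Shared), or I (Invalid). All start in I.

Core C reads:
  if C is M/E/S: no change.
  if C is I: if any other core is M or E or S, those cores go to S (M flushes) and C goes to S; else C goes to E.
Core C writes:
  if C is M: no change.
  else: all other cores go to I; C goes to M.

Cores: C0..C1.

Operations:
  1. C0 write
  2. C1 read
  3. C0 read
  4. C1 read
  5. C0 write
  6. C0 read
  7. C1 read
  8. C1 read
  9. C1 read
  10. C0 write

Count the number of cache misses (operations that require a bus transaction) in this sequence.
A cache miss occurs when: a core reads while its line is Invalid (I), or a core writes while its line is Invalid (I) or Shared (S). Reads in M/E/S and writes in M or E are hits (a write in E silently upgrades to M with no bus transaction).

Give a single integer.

Answer: 5

Derivation:
Op 1: C0 write [C0 write: invalidate none -> C0=M] -> [M,I] [MISS #1: write from I]
Op 2: C1 read [C1 read from I: others=['C0=M'] -> C1=S, others downsized to S] -> [S,S] [MISS #2: read from I]
Op 3: C0 read [C0 read: already in S, no change] -> [S,S] [hit: read from S]
Op 4: C1 read [C1 read: already in S, no change] -> [S,S] [hit: read from S]
Op 5: C0 write [C0 write: invalidate ['C1=S'] -> C0=M] -> [M,I] [MISS #3: write from S]
Op 6: C0 read [C0 read: already in M, no change] -> [M,I] [hit: read from M]
Op 7: C1 read [C1 read from I: others=['C0=M'] -> C1=S, others downsized to S] -> [S,S] [MISS #4: read from I]
Op 8: C1 read [C1 read: already in S, no change] -> [S,S] [hit: read from S]
Op 9: C1 read [C1 read: already in S, no change] -> [S,S] [hit: read from S]
Op 10: C0 write [C0 write: invalidate ['C1=S'] -> C0=M] -> [M,I] [MISS #5: write from S]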